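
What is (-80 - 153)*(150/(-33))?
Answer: 11650/11 ≈ 1059.1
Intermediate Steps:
(-80 - 153)*(150/(-33)) = -34950*(-1)/33 = -233*(-50/11) = 11650/11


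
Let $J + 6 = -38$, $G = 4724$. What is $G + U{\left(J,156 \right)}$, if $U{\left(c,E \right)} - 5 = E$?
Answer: $4885$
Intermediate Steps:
$J = -44$ ($J = -6 - 38 = -44$)
$U{\left(c,E \right)} = 5 + E$
$G + U{\left(J,156 \right)} = 4724 + \left(5 + 156\right) = 4724 + 161 = 4885$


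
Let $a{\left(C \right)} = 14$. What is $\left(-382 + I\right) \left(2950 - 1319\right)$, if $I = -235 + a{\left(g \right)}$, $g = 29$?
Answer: $-983493$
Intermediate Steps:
$I = -221$ ($I = -235 + 14 = -221$)
$\left(-382 + I\right) \left(2950 - 1319\right) = \left(-382 - 221\right) \left(2950 - 1319\right) = \left(-603\right) 1631 = -983493$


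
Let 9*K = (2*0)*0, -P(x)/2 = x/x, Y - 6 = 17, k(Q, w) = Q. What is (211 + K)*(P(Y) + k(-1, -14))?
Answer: -633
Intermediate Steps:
Y = 23 (Y = 6 + 17 = 23)
P(x) = -2 (P(x) = -2*x/x = -2*1 = -2)
K = 0 (K = ((2*0)*0)/9 = (0*0)/9 = (⅑)*0 = 0)
(211 + K)*(P(Y) + k(-1, -14)) = (211 + 0)*(-2 - 1) = 211*(-3) = -633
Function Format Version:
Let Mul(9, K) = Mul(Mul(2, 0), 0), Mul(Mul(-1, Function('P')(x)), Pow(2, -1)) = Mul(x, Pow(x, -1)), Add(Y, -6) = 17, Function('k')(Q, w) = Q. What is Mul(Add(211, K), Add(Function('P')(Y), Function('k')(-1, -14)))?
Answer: -633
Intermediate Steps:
Y = 23 (Y = Add(6, 17) = 23)
Function('P')(x) = -2 (Function('P')(x) = Mul(-2, Mul(x, Pow(x, -1))) = Mul(-2, 1) = -2)
K = 0 (K = Mul(Rational(1, 9), Mul(Mul(2, 0), 0)) = Mul(Rational(1, 9), Mul(0, 0)) = Mul(Rational(1, 9), 0) = 0)
Mul(Add(211, K), Add(Function('P')(Y), Function('k')(-1, -14))) = Mul(Add(211, 0), Add(-2, -1)) = Mul(211, -3) = -633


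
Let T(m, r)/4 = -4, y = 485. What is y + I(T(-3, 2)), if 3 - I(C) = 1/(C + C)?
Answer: 15617/32 ≈ 488.03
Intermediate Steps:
T(m, r) = -16 (T(m, r) = 4*(-4) = -16)
I(C) = 3 - 1/(2*C) (I(C) = 3 - 1/(C + C) = 3 - 1/(2*C))
y + I(T(-3, 2)) = 485 + (3 - 1/2/(-16)) = 485 + (3 - 1/2*(-1/16)) = 485 + (3 + 1/32) = 485 + 97/32 = 15617/32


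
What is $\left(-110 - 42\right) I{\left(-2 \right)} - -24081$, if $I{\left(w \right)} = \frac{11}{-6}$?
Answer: $\frac{73079}{3} \approx 24360.0$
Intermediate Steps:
$I{\left(w \right)} = - \frac{11}{6}$ ($I{\left(w \right)} = 11 \left(- \frac{1}{6}\right) = - \frac{11}{6}$)
$\left(-110 - 42\right) I{\left(-2 \right)} - -24081 = \left(-110 - 42\right) \left(- \frac{11}{6}\right) - -24081 = \left(-152\right) \left(- \frac{11}{6}\right) + 24081 = \frac{836}{3} + 24081 = \frac{73079}{3}$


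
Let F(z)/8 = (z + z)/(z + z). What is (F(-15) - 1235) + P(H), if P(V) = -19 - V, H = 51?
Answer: -1297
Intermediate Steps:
F(z) = 8 (F(z) = 8*((z + z)/(z + z)) = 8*((2*z)/((2*z))) = 8*((2*z)*(1/(2*z))) = 8*1 = 8)
(F(-15) - 1235) + P(H) = (8 - 1235) + (-19 - 1*51) = -1227 + (-19 - 51) = -1227 - 70 = -1297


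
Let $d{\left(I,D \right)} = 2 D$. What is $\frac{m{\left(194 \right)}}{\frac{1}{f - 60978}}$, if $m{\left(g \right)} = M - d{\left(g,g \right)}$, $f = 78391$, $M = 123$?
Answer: $-4614445$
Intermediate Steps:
$m{\left(g \right)} = 123 - 2 g$
$\frac{m{\left(194 \right)}}{\frac{1}{f - 60978}} = \frac{123 - 388}{\frac{1}{78391 - 60978}} = \frac{123 - 388}{\frac{1}{17413}} = - 265 \frac{1}{\frac{1}{17413}} = \left(-265\right) 17413 = -4614445$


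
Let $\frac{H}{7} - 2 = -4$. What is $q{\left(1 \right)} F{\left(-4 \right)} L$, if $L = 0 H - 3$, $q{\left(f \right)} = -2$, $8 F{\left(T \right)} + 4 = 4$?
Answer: $0$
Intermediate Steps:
$H = -14$ ($H = 14 + 7 \left(-4\right) = 14 - 28 = -14$)
$F{\left(T \right)} = 0$ ($F{\left(T \right)} = - \frac{1}{2} + \frac{1}{8} \cdot 4 = - \frac{1}{2} + \frac{1}{2} = 0$)
$L = -3$ ($L = 0 \left(-14\right) - 3 = 0 - 3 = -3$)
$q{\left(1 \right)} F{\left(-4 \right)} L = \left(-2\right) 0 \left(-3\right) = 0 \left(-3\right) = 0$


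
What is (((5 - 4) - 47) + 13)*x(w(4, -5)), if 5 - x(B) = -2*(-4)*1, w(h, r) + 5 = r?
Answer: 99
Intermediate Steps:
w(h, r) = -5 + r
x(B) = -3 (x(B) = 5 - (-2*(-4)) = 5 - 8 = -3)
(((5 - 4) - 47) + 13)*x(w(4, -5)) = (((5 - 4) - 47) + 13)*(-3) = ((1 - 47) + 13)*(-3) = (-46 + 13)*(-3) = -33*(-3) = 99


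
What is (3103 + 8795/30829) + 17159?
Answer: 624665993/30829 ≈ 20262.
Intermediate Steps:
(3103 + 8795/30829) + 17159 = 95671182/30829 + 17159 = 624665993/30829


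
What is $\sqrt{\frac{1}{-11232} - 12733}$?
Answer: $\frac{i \sqrt{11155330446}}{936} \approx 112.84 i$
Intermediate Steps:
$\sqrt{\frac{1}{-11232} - 12733} = \sqrt{- \frac{1}{11232} - 12733} = \sqrt{- \frac{143017057}{11232}} = \frac{i \sqrt{11155330446}}{936}$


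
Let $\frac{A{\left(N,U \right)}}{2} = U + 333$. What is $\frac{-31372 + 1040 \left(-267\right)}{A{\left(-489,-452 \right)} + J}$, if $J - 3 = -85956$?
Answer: $\frac{309052}{86191} \approx 3.5857$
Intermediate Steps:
$J = -85953$ ($J = 3 - 85956 = -85953$)
$A{\left(N,U \right)} = 666 + 2 U$ ($A{\left(N,U \right)} = 2 \left(U + 333\right) = 2 \left(333 + U\right) = 666 + 2 U$)
$\frac{-31372 + 1040 \left(-267\right)}{A{\left(-489,-452 \right)} + J} = \frac{-31372 + 1040 \left(-267\right)}{\left(666 + 2 \left(-452\right)\right) - 85953} = \frac{-31372 - 277680}{\left(666 - 904\right) - 85953} = - \frac{309052}{-238 - 85953} = - \frac{309052}{-86191} = \left(-309052\right) \left(- \frac{1}{86191}\right) = \frac{309052}{86191}$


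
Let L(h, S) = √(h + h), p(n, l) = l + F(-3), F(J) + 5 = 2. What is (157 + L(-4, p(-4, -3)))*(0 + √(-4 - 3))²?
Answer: -1099 - 14*I*√2 ≈ -1099.0 - 19.799*I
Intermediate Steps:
F(J) = -3 (F(J) = -5 + 2 = -3)
p(n, l) = -3 + l (p(n, l) = l - 3 = -3 + l)
L(h, S) = √2*√h (L(h, S) = √(2*h) = √2*√h)
(157 + L(-4, p(-4, -3)))*(0 + √(-4 - 3))² = (157 + √2*√(-4))*(0 + √(-4 - 3))² = (157 + √2*(2*I))*(0 + √(-7))² = (157 + 2*I*√2)*(0 + I*√7)² = (157 + 2*I*√2)*(I*√7)² = (157 + 2*I*√2)*(-7) = -1099 - 14*I*√2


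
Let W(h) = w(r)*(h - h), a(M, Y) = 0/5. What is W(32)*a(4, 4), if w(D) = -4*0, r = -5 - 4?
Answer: 0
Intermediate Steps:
a(M, Y) = 0 (a(M, Y) = 0*(⅕) = 0)
r = -9
w(D) = 0
W(h) = 0 (W(h) = 0*(h - h) = 0*0 = 0)
W(32)*a(4, 4) = 0*0 = 0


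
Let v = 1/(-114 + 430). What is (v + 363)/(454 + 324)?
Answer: 114709/245848 ≈ 0.46659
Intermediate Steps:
v = 1/316 ≈ 0.0031646
(v + 363)/(454 + 324) = (1/316 + 363)/(454 + 324) = (114709/316)/778 = (114709/316)*(1/778) = 114709/245848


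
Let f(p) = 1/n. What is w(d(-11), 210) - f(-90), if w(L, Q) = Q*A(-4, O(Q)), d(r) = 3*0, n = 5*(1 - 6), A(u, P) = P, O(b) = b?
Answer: 1102501/25 ≈ 44100.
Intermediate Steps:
n = -25 (n = 5*(-5) = -25)
d(r) = 0
f(p) = -1/25 (f(p) = 1/(-25) = -1/25)
w(L, Q) = Q² (w(L, Q) = Q*Q = Q²)
w(d(-11), 210) - f(-90) = 210² - 1*(-1/25) = 44100 + 1/25 = 1102501/25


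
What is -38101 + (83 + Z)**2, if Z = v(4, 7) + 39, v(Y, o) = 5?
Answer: -21972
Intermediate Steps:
Z = 44 (Z = 5 + 39 = 44)
-38101 + (83 + Z)**2 = -38101 + (83 + 44)**2 = -38101 + 127**2 = -38101 + 16129 = -21972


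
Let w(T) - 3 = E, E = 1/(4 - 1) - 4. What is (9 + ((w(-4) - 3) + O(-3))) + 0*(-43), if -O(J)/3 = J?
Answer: 43/3 ≈ 14.333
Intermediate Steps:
O(J) = -3*J
E = -11/3 (E = 1/3 - 4 = -11/3 ≈ -3.6667)
w(T) = -2/3 (w(T) = 3 - 11/3 = -2/3)
(9 + ((w(-4) - 3) + O(-3))) + 0*(-43) = (9 + ((-2/3 - 3) - 3*(-3))) + 0*(-43) = (9 + (-11/3 + 9)) + 0 = (9 + 16/3) + 0 = 43/3 + 0 = 43/3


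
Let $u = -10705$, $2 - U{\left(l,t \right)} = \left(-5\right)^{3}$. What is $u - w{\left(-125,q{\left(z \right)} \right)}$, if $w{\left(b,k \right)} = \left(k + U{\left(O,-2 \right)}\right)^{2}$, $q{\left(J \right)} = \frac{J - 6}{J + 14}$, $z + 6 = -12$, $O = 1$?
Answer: $-28394$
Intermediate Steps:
$z = -18$ ($z = -6 - 12 = -18$)
$U{\left(l,t \right)} = 127$ ($U{\left(l,t \right)} = 2 - \left(-5\right)^{3} = 2 - -125 = 2 + 125 = 127$)
$q{\left(J \right)} = \frac{-6 + J}{14 + J}$
$w{\left(b,k \right)} = \left(127 + k\right)^{2}$ ($w{\left(b,k \right)} = \left(k + 127\right)^{2} = \left(127 + k\right)^{2}$)
$u - w{\left(-125,q{\left(z \right)} \right)} = -10705 - \left(127 + \frac{-6 - 18}{14 - 18}\right)^{2} = -10705 - \left(127 + \frac{1}{-4} \left(-24\right)\right)^{2} = -10705 - \left(127 - -6\right)^{2} = -10705 - \left(127 + 6\right)^{2} = -10705 - 133^{2} = -10705 - 17689 = -28394$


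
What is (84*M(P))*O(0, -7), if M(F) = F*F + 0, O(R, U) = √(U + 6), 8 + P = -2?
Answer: 8400*I ≈ 8400.0*I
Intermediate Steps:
P = -10 (P = -8 - 2 = -10)
O(R, U) = √(6 + U)
M(F) = F² (M(F) = F² + 0 = F²)
(84*M(P))*O(0, -7) = (84*(-10)²)*√(6 - 7) = (84*100)*√(-1) = 8400*I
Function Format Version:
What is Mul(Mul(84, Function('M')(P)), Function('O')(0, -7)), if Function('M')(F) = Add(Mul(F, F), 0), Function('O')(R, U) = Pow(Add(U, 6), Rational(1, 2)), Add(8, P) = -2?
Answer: Mul(8400, I) ≈ Mul(8400.0, I)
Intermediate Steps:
P = -10 (P = Add(-8, -2) = -10)
Function('O')(R, U) = Pow(Add(6, U), Rational(1, 2))
Function('M')(F) = Pow(F, 2) (Function('M')(F) = Add(Pow(F, 2), 0) = Pow(F, 2))
Mul(Mul(84, Function('M')(P)), Function('O')(0, -7)) = Mul(Mul(84, Pow(-10, 2)), Pow(Add(6, -7), Rational(1, 2))) = Mul(Mul(84, 100), Pow(-1, Rational(1, 2))) = Mul(8400, I)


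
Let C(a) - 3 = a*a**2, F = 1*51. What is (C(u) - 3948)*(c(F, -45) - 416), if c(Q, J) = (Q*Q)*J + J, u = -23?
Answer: 1893256672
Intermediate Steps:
F = 51
C(a) = 3 + a**3 (C(a) = 3 + a*a**2 = 3 + a**3)
c(Q, J) = J + J*Q**2 (c(Q, J) = Q**2*J + J = J*Q**2 + J = J + J*Q**2)
(C(u) - 3948)*(c(F, -45) - 416) = ((3 + (-23)**3) - 3948)*(-45*(1 + 51**2) - 416) = ((3 - 12167) - 3948)*(-45*(1 + 2601) - 416) = (-12164 - 3948)*(-45*2602 - 416) = -16112*(-117090 - 416) = -16112*(-117506) = 1893256672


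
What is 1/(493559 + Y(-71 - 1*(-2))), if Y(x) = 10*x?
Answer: 1/492869 ≈ 2.0289e-6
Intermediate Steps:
1/(493559 + Y(-71 - 1*(-2))) = 1/(493559 + 10*(-71 - 1*(-2))) = 1/(493559 + 10*(-71 + 2)) = 1/(493559 + 10*(-69)) = 1/(493559 - 690) = 1/492869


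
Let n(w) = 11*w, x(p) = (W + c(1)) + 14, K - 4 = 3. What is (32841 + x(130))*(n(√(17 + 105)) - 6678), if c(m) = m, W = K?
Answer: -219459114 + 361493*√122 ≈ -2.1547e+8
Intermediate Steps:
K = 7 (K = 4 + 3 = 7)
W = 7
x(p) = 22 (x(p) = (7 + 1) + 14 = 8 + 14 = 22)
(32841 + x(130))*(n(√(17 + 105)) - 6678) = (32841 + 22)*(11*√(17 + 105) - 6678) = 32863*(11*√122 - 6678) = 32863*(-6678 + 11*√122) = -219459114 + 361493*√122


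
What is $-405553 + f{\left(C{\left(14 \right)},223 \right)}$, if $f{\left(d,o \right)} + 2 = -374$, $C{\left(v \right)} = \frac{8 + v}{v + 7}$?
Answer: $-405929$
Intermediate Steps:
$C{\left(v \right)} = \frac{8 + v}{7 + v}$
$f{\left(d,o \right)} = -376$ ($f{\left(d,o \right)} = -2 - 374 = -376$)
$-405553 + f{\left(C{\left(14 \right)},223 \right)} = -405553 - 376 = -405929$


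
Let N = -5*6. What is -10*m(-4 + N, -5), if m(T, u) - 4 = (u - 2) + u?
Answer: 80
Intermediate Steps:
N = -30
m(T, u) = 2 + 2*u (m(T, u) = 4 + ((u - 2) + u) = 4 + ((-2 + u) + u) = 4 + (-2 + 2*u) = 2 + 2*u)
-10*m(-4 + N, -5) = -10*(2 + 2*(-5)) = -10*(2 - 10) = -10*(-8) = 80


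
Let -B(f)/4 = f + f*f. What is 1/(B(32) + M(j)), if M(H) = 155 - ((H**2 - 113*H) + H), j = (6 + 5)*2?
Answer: -1/2089 ≈ -0.00047870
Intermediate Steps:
B(f) = -4*f - 4*f**2 (B(f) = -4*(f + f*f) = -4*(f + f**2) = -4*f - 4*f**2)
j = 22 (j = 11*2 = 22)
M(H) = 155 - H**2 + 112*H (M(H) = 155 - (H**2 - 112*H) = 155 + (-H**2 + 112*H) = 155 - H**2 + 112*H)
1/(B(32) + M(j)) = 1/(-4*32*(1 + 32) + (155 - 1*22**2 + 112*22)) = 1/(-4*32*33 + (155 - 1*484 + 2464)) = 1/(-4224 + (155 - 484 + 2464)) = 1/(-4224 + 2135) = 1/(-2089) = -1/2089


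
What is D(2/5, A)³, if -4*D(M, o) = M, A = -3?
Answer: -1/1000 ≈ -0.0010000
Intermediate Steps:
D(M, o) = -M/4
D(2/5, A)³ = (-1/(2*5))³ = (-¼*⅖)³ = (-⅒)³ = -1/1000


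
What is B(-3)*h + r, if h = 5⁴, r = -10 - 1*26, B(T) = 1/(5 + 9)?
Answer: 121/14 ≈ 8.6429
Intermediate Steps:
B(T) = 1/14
r = -36 (r = -10 - 26 = -36)
h = 625
B(-3)*h + r = (1/14)*625 - 36 = 625/14 - 36 = 121/14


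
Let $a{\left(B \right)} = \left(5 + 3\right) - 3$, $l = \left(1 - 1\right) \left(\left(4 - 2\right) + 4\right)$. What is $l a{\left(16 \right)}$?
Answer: $0$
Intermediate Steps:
$l = 0$ ($l = 0 \left(2 + 4\right) = 0 \cdot 6 = 0$)
$a{\left(B \right)} = 5$ ($a{\left(B \right)} = 8 - 3 = 5$)
$l a{\left(16 \right)} = 0 \cdot 5 = 0$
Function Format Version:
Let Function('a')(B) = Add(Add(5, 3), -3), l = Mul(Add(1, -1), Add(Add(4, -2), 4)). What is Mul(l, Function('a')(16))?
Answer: 0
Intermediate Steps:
l = 0 (l = Mul(0, Add(2, 4)) = Mul(0, 6) = 0)
Function('a')(B) = 5 (Function('a')(B) = Add(8, -3) = 5)
Mul(l, Function('a')(16)) = Mul(0, 5) = 0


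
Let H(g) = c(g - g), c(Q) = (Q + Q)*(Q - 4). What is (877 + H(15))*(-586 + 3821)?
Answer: 2837095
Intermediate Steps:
c(Q) = 2*Q*(-4 + Q) (c(Q) = (2*Q)*(-4 + Q) = 2*Q*(-4 + Q))
H(g) = 0 (H(g) = 2*(g - g)*(-4 + (g - g)) = 2*0*(-4 + 0) = 2*0*(-4) = 0)
(877 + H(15))*(-586 + 3821) = (877 + 0)*(-586 + 3821) = 877*3235 = 2837095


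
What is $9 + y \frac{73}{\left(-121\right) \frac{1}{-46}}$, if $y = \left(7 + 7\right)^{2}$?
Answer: $\frac{659257}{121} \approx 5448.4$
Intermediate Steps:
$y = 196$ ($y = 14^{2} = 196$)
$9 + y \frac{73}{\left(-121\right) \frac{1}{-46}} = 9 + 196 \frac{73}{\left(-121\right) \frac{1}{-46}} = 9 + 196 \frac{73}{\left(-121\right) \left(- \frac{1}{46}\right)} = 9 + 196 \frac{73}{\frac{121}{46}} = 9 + 196 \cdot 73 \cdot \frac{46}{121} = 9 + 196 \cdot \frac{3358}{121} = 9 + \frac{658168}{121} = \frac{659257}{121}$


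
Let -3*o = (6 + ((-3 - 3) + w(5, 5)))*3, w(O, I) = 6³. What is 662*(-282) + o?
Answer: -186900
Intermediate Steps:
w(O, I) = 216
o = -216 (o = -(6 + ((-3 - 3) + 216))*3/3 = -(6 + (-6 + 216))*3/3 = -(6 + 210)*3/3 = -72*3 = -⅓*648 = -216)
662*(-282) + o = 662*(-282) - 216 = -186684 - 216 = -186900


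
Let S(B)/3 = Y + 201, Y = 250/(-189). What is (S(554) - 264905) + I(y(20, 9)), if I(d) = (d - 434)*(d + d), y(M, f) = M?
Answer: -17694556/63 ≈ -2.8087e+5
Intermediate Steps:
Y = -250/189 (Y = 250*(-1/189) = -250/189 ≈ -1.3228)
I(d) = 2*d*(-434 + d) (I(d) = (-434 + d)*(2*d) = 2*d*(-434 + d))
S(B) = 37739/63 (S(B) = 3*(-250/189 + 201) = 3*(37739/189) = 37739/63)
(S(554) - 264905) + I(y(20, 9)) = (37739/63 - 264905) + 2*20*(-434 + 20) = -16651276/63 + 2*20*(-414) = -16651276/63 - 16560 = -17694556/63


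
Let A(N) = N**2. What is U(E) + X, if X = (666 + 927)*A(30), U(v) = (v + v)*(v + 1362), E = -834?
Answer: 552996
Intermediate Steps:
U(v) = 2*v*(1362 + v) (U(v) = (2*v)*(1362 + v) = 2*v*(1362 + v))
X = 1433700 (X = (666 + 927)*30**2 = 1593*900 = 1433700)
U(E) + X = 2*(-834)*(1362 - 834) + 1433700 = 2*(-834)*528 + 1433700 = -880704 + 1433700 = 552996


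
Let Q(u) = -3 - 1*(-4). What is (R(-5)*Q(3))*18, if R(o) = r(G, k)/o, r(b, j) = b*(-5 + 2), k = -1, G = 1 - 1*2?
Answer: -54/5 ≈ -10.800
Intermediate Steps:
G = -1 (G = 1 - 2 = -1)
r(b, j) = -3*b (r(b, j) = b*(-3) = -3*b)
Q(u) = 1 (Q(u) = -3 + 4 = 1)
R(o) = 3/o (R(o) = (-3*(-1))/o = 3/o)
(R(-5)*Q(3))*18 = ((3/(-5))*1)*18 = ((3*(-1/5))*1)*18 = -3/5*1*18 = -3/5*18 = -54/5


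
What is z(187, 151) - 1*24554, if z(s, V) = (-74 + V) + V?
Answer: -24326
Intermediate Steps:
z(s, V) = -74 + 2*V
z(187, 151) - 1*24554 = (-74 + 2*151) - 1*24554 = (-74 + 302) - 24554 = 228 - 24554 = -24326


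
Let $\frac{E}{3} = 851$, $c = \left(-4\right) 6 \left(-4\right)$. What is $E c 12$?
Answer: $2941056$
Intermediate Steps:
$c = 96$ ($c = \left(-24\right) \left(-4\right) = 96$)
$E = 2553$ ($E = 3 \cdot 851 = 2553$)
$E c 12 = 2553 \cdot 96 \cdot 12 = 2553 \cdot 1152 = 2941056$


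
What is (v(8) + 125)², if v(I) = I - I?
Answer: 15625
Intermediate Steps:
v(I) = 0
(v(8) + 125)² = (0 + 125)² = 125² = 15625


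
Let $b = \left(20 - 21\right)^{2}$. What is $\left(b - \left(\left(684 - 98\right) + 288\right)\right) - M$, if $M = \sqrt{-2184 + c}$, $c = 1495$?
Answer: $-873 - i \sqrt{689} \approx -873.0 - 26.249 i$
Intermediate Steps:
$b = 1$ ($b = \left(-1\right)^{2} = 1$)
$M = i \sqrt{689}$ ($M = \sqrt{-2184 + 1495} = \sqrt{-689} = i \sqrt{689} \approx 26.249 i$)
$\left(b - \left(\left(684 - 98\right) + 288\right)\right) - M = \left(1 - \left(\left(684 - 98\right) + 288\right)\right) - i \sqrt{689} = \left(1 - \left(586 + 288\right)\right) - i \sqrt{689} = \left(1 - 874\right) - i \sqrt{689} = -873 - i \sqrt{689}$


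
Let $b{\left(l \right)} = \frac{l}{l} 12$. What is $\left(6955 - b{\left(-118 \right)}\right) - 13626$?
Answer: $-6683$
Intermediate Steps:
$b{\left(l \right)} = 12$ ($b{\left(l \right)} = 1 \cdot 12 = 12$)
$\left(6955 - b{\left(-118 \right)}\right) - 13626 = \left(6955 - 12\right) - 13626 = 6943 - 13626 = -6683$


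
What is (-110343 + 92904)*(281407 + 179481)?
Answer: -8037425832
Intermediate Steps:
(-110343 + 92904)*(281407 + 179481) = -17439*460888 = -8037425832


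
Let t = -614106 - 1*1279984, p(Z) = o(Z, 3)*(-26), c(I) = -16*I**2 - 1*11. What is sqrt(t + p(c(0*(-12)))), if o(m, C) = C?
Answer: 2*I*sqrt(473542) ≈ 1376.3*I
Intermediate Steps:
c(I) = -11 - 16*I**2 (c(I) = -16*I**2 - 11 = -11 - 16*I**2)
p(Z) = -78 (p(Z) = 3*(-26) = -78)
t = -1894090 (t = -614106 - 1279984 = -1894090)
sqrt(t + p(c(0*(-12)))) = sqrt(-1894090 - 78) = sqrt(-1894168) = 2*I*sqrt(473542)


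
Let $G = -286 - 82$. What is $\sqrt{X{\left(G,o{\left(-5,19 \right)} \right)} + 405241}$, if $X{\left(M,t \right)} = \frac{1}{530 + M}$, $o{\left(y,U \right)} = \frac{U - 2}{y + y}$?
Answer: $\frac{\sqrt{131298086}}{18} \approx 636.59$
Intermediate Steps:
$G = -368$
$o{\left(y,U \right)} = \frac{-2 + U}{2 y}$
$\sqrt{X{\left(G,o{\left(-5,19 \right)} \right)} + 405241} = \sqrt{\frac{1}{530 - 368} + 405241} = \sqrt{\frac{1}{162} + 405241} = \sqrt{\frac{65649043}{162}} = \frac{\sqrt{131298086}}{18}$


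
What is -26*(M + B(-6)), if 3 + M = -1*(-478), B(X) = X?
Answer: -12194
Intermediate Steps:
M = 475 (M = -3 - 1*(-478) = -3 + 478 = 475)
-26*(M + B(-6)) = -26*(475 - 6) = -26*469 = -12194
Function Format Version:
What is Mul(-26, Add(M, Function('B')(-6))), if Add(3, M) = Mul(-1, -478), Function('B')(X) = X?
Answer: -12194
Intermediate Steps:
M = 475 (M = Add(-3, Mul(-1, -478)) = Add(-3, 478) = 475)
Mul(-26, Add(M, Function('B')(-6))) = Mul(-26, Add(475, -6)) = Mul(-26, 469) = -12194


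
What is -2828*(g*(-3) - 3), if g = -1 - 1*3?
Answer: -25452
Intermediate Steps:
g = -4 (g = -1 - 3 = -4)
-2828*(g*(-3) - 3) = -2828*(-4*(-3) - 3) = -2828*(12 - 3) = -2828*9 = -25452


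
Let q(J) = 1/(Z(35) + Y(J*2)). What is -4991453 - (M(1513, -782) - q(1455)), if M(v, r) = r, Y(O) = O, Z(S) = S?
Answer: -14697526094/2945 ≈ -4.9907e+6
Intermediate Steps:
q(J) = 1/(35 + 2*J) (q(J) = 1/(35 + J*2) = 1/(35 + 2*J))
-4991453 - (M(1513, -782) - q(1455)) = -4991453 - (-782 - 1/(35 + 2*1455)) = -4991453 - (-782 - 1/(35 + 2910)) = -4991453 - (-782 - 1/2945) = -4991453 - 1*(-2302991/2945) = -4991453 + 2302991/2945 = -14697526094/2945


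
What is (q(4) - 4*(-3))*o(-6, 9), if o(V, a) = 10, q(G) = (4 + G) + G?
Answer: 240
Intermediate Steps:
q(G) = 4 + 2*G
(q(4) - 4*(-3))*o(-6, 9) = ((4 + 2*4) - 4*(-3))*10 = ((4 + 8) + 12)*10 = (12 + 12)*10 = 24*10 = 240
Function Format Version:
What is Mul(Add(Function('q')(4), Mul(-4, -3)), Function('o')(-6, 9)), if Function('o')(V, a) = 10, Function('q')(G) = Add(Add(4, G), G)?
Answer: 240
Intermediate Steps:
Function('q')(G) = Add(4, Mul(2, G))
Mul(Add(Function('q')(4), Mul(-4, -3)), Function('o')(-6, 9)) = Mul(Add(Add(4, Mul(2, 4)), Mul(-4, -3)), 10) = Mul(Add(Add(4, 8), 12), 10) = Mul(Add(12, 12), 10) = Mul(24, 10) = 240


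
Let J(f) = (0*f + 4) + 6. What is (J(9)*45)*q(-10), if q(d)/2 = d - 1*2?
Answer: -10800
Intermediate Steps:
q(d) = -4 + 2*d (q(d) = 2*(d - 1*2) = 2*(d - 2) = 2*(-2 + d) = -4 + 2*d)
J(f) = 10 (J(f) = (0 + 4) + 6 = 4 + 6 = 10)
(J(9)*45)*q(-10) = (10*45)*(-4 + 2*(-10)) = 450*(-4 - 20) = 450*(-24) = -10800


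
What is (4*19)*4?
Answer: 304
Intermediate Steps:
(4*19)*4 = 76*4 = 304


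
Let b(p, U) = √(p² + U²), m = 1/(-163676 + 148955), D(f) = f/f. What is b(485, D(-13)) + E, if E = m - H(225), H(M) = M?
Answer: -3312226/14721 + √235226 ≈ 260.00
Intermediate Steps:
D(f) = 1
m = -1/14721 (m = 1/(-14721) = -1/14721 ≈ -6.7930e-5)
E = -3312226/14721 (E = -1/14721 - 1*225 = -1/14721 - 225 = -3312226/14721 ≈ -225.00)
b(p, U) = √(U² + p²)
b(485, D(-13)) + E = √(1² + 485²) - 3312226/14721 = √(1 + 235225) - 3312226/14721 = √235226 - 3312226/14721 = -3312226/14721 + √235226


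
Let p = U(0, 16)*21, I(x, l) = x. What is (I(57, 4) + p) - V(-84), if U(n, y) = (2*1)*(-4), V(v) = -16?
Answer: -95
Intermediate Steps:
U(n, y) = -8 (U(n, y) = 2*(-4) = -8)
p = -168 (p = -8*21 = -168)
(I(57, 4) + p) - V(-84) = (57 - 168) - 1*(-16) = -111 + 16 = -95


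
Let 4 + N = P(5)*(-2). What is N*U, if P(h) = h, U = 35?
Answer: -490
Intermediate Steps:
N = -14 (N = -4 + 5*(-2) = -4 - 10 = -14)
N*U = -14*35 = -490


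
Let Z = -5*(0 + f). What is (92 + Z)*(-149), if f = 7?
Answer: -8493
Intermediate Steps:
Z = -35 (Z = -5*(0 + 7) = -5*7 = -35)
(92 + Z)*(-149) = (92 - 35)*(-149) = 57*(-149) = -8493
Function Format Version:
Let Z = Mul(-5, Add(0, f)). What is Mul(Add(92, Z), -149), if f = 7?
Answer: -8493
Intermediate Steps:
Z = -35 (Z = Mul(-5, Add(0, 7)) = Mul(-5, 7) = -35)
Mul(Add(92, Z), -149) = Mul(Add(92, -35), -149) = Mul(57, -149) = -8493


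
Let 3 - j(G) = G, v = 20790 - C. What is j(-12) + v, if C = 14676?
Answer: 6129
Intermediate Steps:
v = 6114 (v = 20790 - 1*14676 = 20790 - 14676 = 6114)
j(G) = 3 - G
j(-12) + v = (3 - 1*(-12)) + 6114 = (3 + 12) + 6114 = 15 + 6114 = 6129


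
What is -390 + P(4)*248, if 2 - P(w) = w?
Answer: -886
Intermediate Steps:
P(w) = 2 - w
-390 + P(4)*248 = -390 + (2 - 1*4)*248 = -390 + (2 - 4)*248 = -390 - 2*248 = -390 - 496 = -886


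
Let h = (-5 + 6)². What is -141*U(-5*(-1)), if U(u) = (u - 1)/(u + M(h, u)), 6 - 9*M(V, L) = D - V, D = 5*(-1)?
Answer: -1692/19 ≈ -89.053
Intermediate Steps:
D = -5
h = 1 (h = 1² = 1)
M(V, L) = 11/9 + V/9 (M(V, L) = ⅔ - (-5 - V)/9 = ⅔ + (5/9 + V/9) = 11/9 + V/9)
U(u) = (-1 + u)/(4/3 + u) (U(u) = (u - 1)/(u + (11/9 + (⅑)*1)) = (-1 + u)/(u + (11/9 + ⅑)) = (-1 + u)/(u + 4/3) = (-1 + u)/(4/3 + u))
-141*U(-5*(-1)) = -423*(-1 - 5*(-1))/(4 + 3*(-5*(-1))) = -423*(-1 + 5)/(4 + 3*5) = -423*4/(4 + 15) = -423*4/19 = -141*12/19 = -1692/19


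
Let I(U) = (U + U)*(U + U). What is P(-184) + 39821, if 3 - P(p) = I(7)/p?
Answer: 1831953/46 ≈ 39825.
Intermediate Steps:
I(U) = 4*U² (I(U) = (2*U)*(2*U) = 4*U²)
P(p) = 3 - 196/p (P(p) = 3 - 4*7²/p = 3 - 4*49/p = 3 - 196/p)
P(-184) + 39821 = (3 - 196/(-184)) + 39821 = (3 - 196*(-1/184)) + 39821 = (3 + 49/46) + 39821 = 187/46 + 39821 = 1831953/46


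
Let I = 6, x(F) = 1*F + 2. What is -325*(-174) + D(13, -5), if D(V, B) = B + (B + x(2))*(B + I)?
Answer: 56544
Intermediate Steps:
x(F) = 2 + F (x(F) = F + 2 = 2 + F)
D(V, B) = B + (4 + B)*(6 + B) (D(V, B) = B + (B + (2 + 2))*(B + 6) = B + (B + 4)*(6 + B) = B + (4 + B)*(6 + B))
-325*(-174) + D(13, -5) = -325*(-174) + (24 + (-5)² + 11*(-5)) = 56550 + (24 + 25 - 55) = 56550 - 6 = 56544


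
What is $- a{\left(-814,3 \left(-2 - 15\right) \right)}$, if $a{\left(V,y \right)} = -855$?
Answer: $855$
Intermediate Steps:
$- a{\left(-814,3 \left(-2 - 15\right) \right)} = \left(-1\right) \left(-855\right) = 855$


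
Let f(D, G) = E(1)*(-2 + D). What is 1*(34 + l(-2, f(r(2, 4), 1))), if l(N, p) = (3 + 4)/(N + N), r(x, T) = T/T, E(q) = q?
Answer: 129/4 ≈ 32.250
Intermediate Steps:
r(x, T) = 1
f(D, G) = -2 + D (f(D, G) = 1*(-2 + D) = -2 + D)
l(N, p) = 7/(2*N) (l(N, p) = 7/((2*N)) = 7*(1/(2*N)) = 7/(2*N))
1*(34 + l(-2, f(r(2, 4), 1))) = 1*(34 + (7/2)/(-2)) = 1*(34 + (7/2)*(-½)) = 1*(34 - 7/4) = 1*(129/4) = 129/4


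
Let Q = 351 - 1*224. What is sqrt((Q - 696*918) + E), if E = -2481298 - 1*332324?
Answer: I*sqrt(3452423) ≈ 1858.1*I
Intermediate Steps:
Q = 127 (Q = 351 - 224 = 127)
E = -2813622 (E = -2481298 - 332324 = -2813622)
sqrt((Q - 696*918) + E) = sqrt((127 - 696*918) - 2813622) = sqrt((127 - 638928) - 2813622) = sqrt(-638801 - 2813622) = sqrt(-3452423) = I*sqrt(3452423)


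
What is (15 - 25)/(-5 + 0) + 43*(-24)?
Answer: -1030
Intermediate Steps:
(15 - 25)/(-5 + 0) + 43*(-24) = -10/(-5) - 1032 = -10*(-⅕) - 1032 = 2 - 1032 = -1030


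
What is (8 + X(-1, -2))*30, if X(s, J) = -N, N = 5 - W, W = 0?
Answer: 90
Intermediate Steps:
N = 5 (N = 5 - 1*0 = 5 + 0 = 5)
X(s, J) = -5 (X(s, J) = -1*5 = -5)
(8 + X(-1, -2))*30 = (8 - 5)*30 = 3*30 = 90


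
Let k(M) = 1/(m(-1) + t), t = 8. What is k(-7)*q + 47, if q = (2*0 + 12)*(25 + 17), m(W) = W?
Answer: 119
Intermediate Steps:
k(M) = ⅐ (k(M) = 1/(-1 + 8) = 1/7 = ⅐)
q = 504 (q = (0 + 12)*42 = 12*42 = 504)
k(-7)*q + 47 = (⅐)*504 + 47 = 72 + 47 = 119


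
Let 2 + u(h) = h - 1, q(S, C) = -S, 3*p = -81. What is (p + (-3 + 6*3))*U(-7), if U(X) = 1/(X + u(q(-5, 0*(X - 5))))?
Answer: 12/5 ≈ 2.4000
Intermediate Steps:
p = -27 (p = (⅓)*(-81) = -27)
u(h) = -3 + h (u(h) = -2 + (h - 1) = -2 + (-1 + h) = -3 + h)
U(X) = 1/(2 + X) (U(X) = 1/(X + (-3 - 1*(-5))) = 1/(X + (-3 + 5)) = 1/(X + 2) = 1/(2 + X))
(p + (-3 + 6*3))*U(-7) = (-27 + (-3 + 6*3))/(2 - 7) = (-27 + (-3 + 18))/(-5) = (-27 + 15)*(-⅕) = -12*(-⅕) = 12/5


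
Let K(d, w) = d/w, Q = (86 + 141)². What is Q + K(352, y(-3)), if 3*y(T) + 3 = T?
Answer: 51353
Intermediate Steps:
Q = 51529 (Q = 227² = 51529)
y(T) = -1 + T/3
Q + K(352, y(-3)) = 51529 + 352/(-1 + (⅓)*(-3)) = 51529 + 352/(-1 - 1) = 51529 + 352/(-2) = 51529 + 352*(-½) = 51529 - 176 = 51353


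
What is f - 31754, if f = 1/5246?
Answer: -166581483/5246 ≈ -31754.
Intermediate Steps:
f = 1/5246 ≈ 0.00019062
f - 31754 = 1/5246 - 31754 = -166581483/5246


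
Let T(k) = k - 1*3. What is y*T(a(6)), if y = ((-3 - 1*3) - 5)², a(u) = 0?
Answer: -363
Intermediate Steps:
T(k) = -3 + k (T(k) = k - 3 = -3 + k)
y = 121 (y = ((-3 - 3) - 5)² = (-6 - 5)² = (-11)² = 121)
y*T(a(6)) = 121*(-3 + 0) = 121*(-3) = -363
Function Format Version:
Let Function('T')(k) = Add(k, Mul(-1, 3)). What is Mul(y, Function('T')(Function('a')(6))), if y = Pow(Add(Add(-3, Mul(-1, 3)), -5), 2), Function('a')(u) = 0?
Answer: -363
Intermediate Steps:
Function('T')(k) = Add(-3, k) (Function('T')(k) = Add(k, -3) = Add(-3, k))
y = 121 (y = Pow(Add(Add(-3, -3), -5), 2) = Pow(Add(-6, -5), 2) = Pow(-11, 2) = 121)
Mul(y, Function('T')(Function('a')(6))) = Mul(121, Add(-3, 0)) = Mul(121, -3) = -363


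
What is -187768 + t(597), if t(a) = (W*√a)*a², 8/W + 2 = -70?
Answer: -187768 - 39601*√597 ≈ -1.1554e+6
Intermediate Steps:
W = -⅑ (W = 8/(-2 - 70) = 8/(-72) = 8*(-1/72) = -⅑ ≈ -0.11111)
t(a) = -a^(5/2)/9 (t(a) = (-√a/9)*a² = -a^(5/2)/9)
-187768 + t(597) = -187768 - 39601*√597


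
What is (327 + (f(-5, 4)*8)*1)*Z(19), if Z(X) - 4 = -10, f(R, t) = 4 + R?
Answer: -1914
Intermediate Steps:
Z(X) = -6 (Z(X) = 4 - 10 = -6)
(327 + (f(-5, 4)*8)*1)*Z(19) = (327 + ((4 - 5)*8)*1)*(-6) = (327 - 1*8*1)*(-6) = (327 - 8*1)*(-6) = (327 - 8)*(-6) = 319*(-6) = -1914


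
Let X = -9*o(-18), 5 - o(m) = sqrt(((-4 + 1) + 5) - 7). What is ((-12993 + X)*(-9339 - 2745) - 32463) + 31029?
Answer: 157549758 - 108756*I*sqrt(5) ≈ 1.5755e+8 - 2.4319e+5*I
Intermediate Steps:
o(m) = 5 - I*sqrt(5) (o(m) = 5 - sqrt(((-4 + 1) + 5) - 7) = 5 - sqrt((-3 + 5) - 7) = 5 - sqrt(2 - 7) = 5 - sqrt(-5) = 5 - I*sqrt(5))
X = -45 + 9*I*sqrt(5) (X = -9*(5 - I*sqrt(5)) = -45 + 9*I*sqrt(5) ≈ -45.0 + 20.125*I)
((-12993 + X)*(-9339 - 2745) - 32463) + 31029 = ((-12993 + (-45 + 9*I*sqrt(5)))*(-9339 - 2745) - 32463) + 31029 = ((-13038 + 9*I*sqrt(5))*(-12084) - 32463) + 31029 = ((157551192 - 108756*I*sqrt(5)) - 32463) + 31029 = (157518729 - 108756*I*sqrt(5)) + 31029 = 157549758 - 108756*I*sqrt(5)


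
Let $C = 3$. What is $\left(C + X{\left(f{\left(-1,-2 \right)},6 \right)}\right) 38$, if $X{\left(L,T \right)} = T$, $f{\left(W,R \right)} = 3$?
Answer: $342$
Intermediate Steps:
$\left(C + X{\left(f{\left(-1,-2 \right)},6 \right)}\right) 38 = \left(3 + 6\right) 38 = 9 \cdot 38 = 342$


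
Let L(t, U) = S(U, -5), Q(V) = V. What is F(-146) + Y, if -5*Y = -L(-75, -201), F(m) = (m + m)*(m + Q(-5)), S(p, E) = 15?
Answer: 44095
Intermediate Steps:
L(t, U) = 15
F(m) = 2*m*(-5 + m) (F(m) = (m + m)*(m - 5) = (2*m)*(-5 + m) = 2*m*(-5 + m))
Y = 3 (Y = -(-1)*15/5 = -1/5*(-15) = 3)
F(-146) + Y = 2*(-146)*(-5 - 146) + 3 = 2*(-146)*(-151) + 3 = 44092 + 3 = 44095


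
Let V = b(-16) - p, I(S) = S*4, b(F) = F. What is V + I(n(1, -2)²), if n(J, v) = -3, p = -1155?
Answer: 1175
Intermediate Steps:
I(S) = 4*S
V = 1139 (V = -16 - 1*(-1155) = -16 + 1155 = 1139)
V + I(n(1, -2)²) = 1139 + 4*(-3)² = 1139 + 4*9 = 1139 + 36 = 1175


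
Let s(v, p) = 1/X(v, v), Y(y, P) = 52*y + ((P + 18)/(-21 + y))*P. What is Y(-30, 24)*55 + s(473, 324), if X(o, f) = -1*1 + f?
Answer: -697181743/8024 ≈ -86887.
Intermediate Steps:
X(o, f) = -1 + f
Y(y, P) = 52*y + P*(18 + P)/(-21 + y) (Y(y, P) = 52*y + ((18 + P)/(-21 + y))*P = 52*y + P*(18 + P)/(-21 + y))
s(v, p) = 1/(-1 + v)
Y(-30, 24)*55 + s(473, 324) = ((24**2 - 1092*(-30) + 18*24 + 52*(-30)**2)/(-21 - 30))*55 + 1/(-1 + 473) = ((576 + 32760 + 432 + 52*900)/(-51))*55 + 1/472 = -(576 + 32760 + 432 + 46800)/51*55 + 1/472 = -1/51*80568*55 + 1/472 = -26856/17*55 + 1/472 = -1477080/17 + 1/472 = -697181743/8024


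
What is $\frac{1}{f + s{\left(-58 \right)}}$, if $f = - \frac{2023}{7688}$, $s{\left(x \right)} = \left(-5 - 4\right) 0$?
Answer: $- \frac{7688}{2023} \approx -3.8003$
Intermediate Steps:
$s{\left(x \right)} = 0$ ($s{\left(x \right)} = \left(-9\right) 0 = 0$)
$f = - \frac{2023}{7688}$ ($f = \left(-2023\right) \frac{1}{7688} = - \frac{2023}{7688} \approx -0.26314$)
$\frac{1}{f + s{\left(-58 \right)}} = \frac{1}{- \frac{2023}{7688} + 0} = \frac{1}{- \frac{2023}{7688}} = - \frac{7688}{2023}$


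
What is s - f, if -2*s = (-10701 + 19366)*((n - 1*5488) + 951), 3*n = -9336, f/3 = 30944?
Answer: 66092921/2 ≈ 3.3046e+7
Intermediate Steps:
f = 92832 (f = 3*30944 = 92832)
n = -3112 (n = (⅓)*(-9336) = -3112)
s = 66278585/2 (s = -(-10701 + 19366)*((-3112 - 1*5488) + 951)/2 = -8665*((-3112 - 5488) + 951)/2 = -8665*(-8600 + 951)/2 = -8665*(-7649)/2 = -½*(-66278585) = 66278585/2 ≈ 3.3139e+7)
s - f = 66278585/2 - 1*92832 = 66278585/2 - 92832 = 66092921/2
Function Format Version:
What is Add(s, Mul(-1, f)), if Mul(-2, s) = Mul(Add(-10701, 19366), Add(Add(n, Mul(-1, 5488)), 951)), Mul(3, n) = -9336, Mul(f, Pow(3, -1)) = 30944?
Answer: Rational(66092921, 2) ≈ 3.3046e+7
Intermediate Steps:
f = 92832 (f = Mul(3, 30944) = 92832)
n = -3112 (n = Mul(Rational(1, 3), -9336) = -3112)
s = Rational(66278585, 2) (s = Mul(Rational(-1, 2), Mul(Add(-10701, 19366), Add(Add(-3112, Mul(-1, 5488)), 951))) = Mul(Rational(-1, 2), Mul(8665, Add(Add(-3112, -5488), 951))) = Mul(Rational(-1, 2), Mul(8665, Add(-8600, 951))) = Mul(Rational(-1, 2), Mul(8665, -7649)) = Mul(Rational(-1, 2), -66278585) = Rational(66278585, 2) ≈ 3.3139e+7)
Add(s, Mul(-1, f)) = Add(Rational(66278585, 2), Mul(-1, 92832)) = Add(Rational(66278585, 2), -92832) = Rational(66092921, 2)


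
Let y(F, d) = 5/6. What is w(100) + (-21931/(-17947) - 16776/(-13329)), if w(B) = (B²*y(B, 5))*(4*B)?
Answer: 265795267799057/79738521 ≈ 3.3333e+6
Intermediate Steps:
y(F, d) = ⅚ (y(F, d) = 5*(⅙) = ⅚)
w(B) = 10*B³/3 (w(B) = (B²*(⅚))*(4*B) = (5*B²/6)*(4*B) = 10*B³/3)
w(100) + (-21931/(-17947) - 16776/(-13329)) = (10/3)*100³ + (-21931/(-17947) - 16776/(-13329)) = (10/3)*1000000 + (-21931*(-1/17947) - 16776*(-1/13329)) = 10000000/3 + (21931/17947 + 1864/1481) = 10000000/3 + 65933019/26579507 = 265795267799057/79738521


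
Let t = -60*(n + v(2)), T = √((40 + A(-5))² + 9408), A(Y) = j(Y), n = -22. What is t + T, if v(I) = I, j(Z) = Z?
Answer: 1200 + 7*√217 ≈ 1303.1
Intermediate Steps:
A(Y) = Y
T = 7*√217 (T = √((40 - 5)² + 9408) = √(35² + 9408) = √(1225 + 9408) = √10633 = 7*√217 ≈ 103.12)
t = 1200 (t = -60*(-22 + 2) = -60*(-20) = 1200)
t + T = 1200 + 7*√217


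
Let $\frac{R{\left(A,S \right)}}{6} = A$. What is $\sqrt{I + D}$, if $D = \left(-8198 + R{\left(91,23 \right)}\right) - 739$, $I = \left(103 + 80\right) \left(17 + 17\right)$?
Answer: $3 i \sqrt{241} \approx 46.573 i$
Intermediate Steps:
$R{\left(A,S \right)} = 6 A$
$I = 6222$ ($I = 183 \cdot 34 = 6222$)
$D = -8391$ ($D = \left(-8198 + 6 \cdot 91\right) - 739 = \left(-8198 + 546\right) - 739 = -7652 - 739 = -8391$)
$\sqrt{I + D} = \sqrt{6222 - 8391} = \sqrt{-2169} = 3 i \sqrt{241}$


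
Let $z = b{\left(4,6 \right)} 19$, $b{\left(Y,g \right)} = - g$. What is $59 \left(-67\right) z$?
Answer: $450642$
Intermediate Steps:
$z = -114$ ($z = \left(-1\right) 6 \cdot 19 = \left(-6\right) 19 = -114$)
$59 \left(-67\right) z = 59 \left(-67\right) \left(-114\right) = \left(-3953\right) \left(-114\right) = 450642$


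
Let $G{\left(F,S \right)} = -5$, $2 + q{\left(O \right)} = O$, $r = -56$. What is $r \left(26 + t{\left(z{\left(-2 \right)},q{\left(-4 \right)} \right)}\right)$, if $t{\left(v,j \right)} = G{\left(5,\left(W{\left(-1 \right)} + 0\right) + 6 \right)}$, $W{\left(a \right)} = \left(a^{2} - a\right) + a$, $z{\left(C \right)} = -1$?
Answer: $-1176$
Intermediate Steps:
$q{\left(O \right)} = -2 + O$
$W{\left(a \right)} = a^{2}$
$t{\left(v,j \right)} = -5$
$r \left(26 + t{\left(z{\left(-2 \right)},q{\left(-4 \right)} \right)}\right) = - 56 \left(26 - 5\right) = \left(-56\right) 21 = -1176$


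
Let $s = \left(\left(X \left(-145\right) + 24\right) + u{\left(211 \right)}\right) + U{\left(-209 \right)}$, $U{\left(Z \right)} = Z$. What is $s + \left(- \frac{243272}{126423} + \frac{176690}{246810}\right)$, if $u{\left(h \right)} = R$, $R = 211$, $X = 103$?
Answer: $- \frac{15507839660504}{1040082021} \approx -14910.0$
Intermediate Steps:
$u{\left(h \right)} = 211$
$s = -14909$ ($s = \left(\left(103 \left(-145\right) + 24\right) + 211\right) - 209 = \left(\left(-14935 + 24\right) + 211\right) - 209 = \left(-14911 + 211\right) - 209 = -14700 - 209 = -14909$)
$s + \left(- \frac{243272}{126423} + \frac{176690}{246810}\right) = -14909 + \left(- \frac{243272}{126423} + \frac{176690}{246810}\right) = -14909 + \left(\left(-243272\right) \frac{1}{126423} + 176690 \cdot \frac{1}{246810}\right) = -14909 + \left(- \frac{243272}{126423} + \frac{17669}{24681}\right) = -14909 - \frac{1256809415}{1040082021} = - \frac{15507839660504}{1040082021}$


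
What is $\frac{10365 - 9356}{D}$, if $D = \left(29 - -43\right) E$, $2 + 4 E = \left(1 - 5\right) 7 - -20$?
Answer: $- \frac{1009}{180} \approx -5.6056$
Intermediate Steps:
$E = - \frac{5}{2}$ ($E = - \frac{1}{2} + \frac{\left(1 - 5\right) 7 - -20}{4} = - \frac{1}{2} + \frac{\left(1 - 5\right) 7 + 20}{4} = - \frac{1}{2} + \frac{\left(-4\right) 7 + 20}{4} = - \frac{1}{2} + \frac{-28 + 20}{4} = - \frac{1}{2} + \frac{1}{4} \left(-8\right) = - \frac{1}{2} - 2 = - \frac{5}{2} \approx -2.5$)
$D = -180$ ($D = \left(29 - -43\right) \left(- \frac{5}{2}\right) = \left(29 + 43\right) \left(- \frac{5}{2}\right) = 72 \left(- \frac{5}{2}\right) = -180$)
$\frac{10365 - 9356}{D} = \frac{10365 - 9356}{-180} = \left(10365 - 9356\right) \left(- \frac{1}{180}\right) = 1009 \left(- \frac{1}{180}\right) = - \frac{1009}{180}$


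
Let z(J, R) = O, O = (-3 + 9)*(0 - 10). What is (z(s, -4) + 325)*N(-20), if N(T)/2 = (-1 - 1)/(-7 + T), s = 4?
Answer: 1060/27 ≈ 39.259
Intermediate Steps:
O = -60 (O = 6*(-10) = -60)
N(T) = -4/(-7 + T) (N(T) = 2*((-1 - 1)/(-7 + T)) = 2*(-2/(-7 + T)) = -4/(-7 + T))
z(J, R) = -60
(z(s, -4) + 325)*N(-20) = (-60 + 325)*(-4/(-7 - 20)) = 265*(-4/(-27)) = 265*(-4*(-1/27)) = 265*(4/27) = 1060/27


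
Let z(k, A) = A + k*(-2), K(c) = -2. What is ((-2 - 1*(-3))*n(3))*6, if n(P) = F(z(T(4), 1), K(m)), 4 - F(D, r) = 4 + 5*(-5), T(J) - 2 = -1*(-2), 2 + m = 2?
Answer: 150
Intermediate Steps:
m = 0 (m = -2 + 2 = 0)
T(J) = 4 (T(J) = 2 - 1*(-2) = 2 + 2 = 4)
z(k, A) = A - 2*k
F(D, r) = 25 (F(D, r) = 4 - (4 + 5*(-5)) = 4 - (4 - 25) = 4 - 1*(-21) = 4 + 21 = 25)
n(P) = 25
((-2 - 1*(-3))*n(3))*6 = ((-2 - 1*(-3))*25)*6 = ((-2 + 3)*25)*6 = (1*25)*6 = 25*6 = 150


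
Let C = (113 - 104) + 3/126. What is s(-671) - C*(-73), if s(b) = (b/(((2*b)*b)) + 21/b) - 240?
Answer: 5899987/14091 ≈ 418.71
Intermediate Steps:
C = 379/42 (C = 9 + 3*(1/126) = 9 + 1/42 = 379/42 ≈ 9.0238)
s(b) = -240 + 43/(2*b) (s(b) = (b/((2*b**2)) + 21/b) - 240 = (b*(1/(2*b**2)) + 21/b) - 240 = (1/(2*b) + 21/b) - 240 = 43/(2*b) - 240 = -240 + 43/(2*b))
s(-671) - C*(-73) = (-240 + (43/2)/(-671)) - 379*(-73)/42 = (-240 + (43/2)*(-1/671)) - 1*(-27667/42) = (-240 - 43/1342) + 27667/42 = -322123/1342 + 27667/42 = 5899987/14091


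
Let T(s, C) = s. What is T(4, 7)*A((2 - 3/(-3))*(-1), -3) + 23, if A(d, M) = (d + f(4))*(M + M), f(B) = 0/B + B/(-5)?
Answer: 571/5 ≈ 114.20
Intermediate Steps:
f(B) = -B/5 (f(B) = 0 + B*(-⅕) = 0 - B/5 = -B/5)
A(d, M) = 2*M*(-⅘ + d) (A(d, M) = (d - ⅕*4)*(M + M) = (d - ⅘)*(2*M) = (-⅘ + d)*(2*M) = 2*M*(-⅘ + d))
T(4, 7)*A((2 - 3/(-3))*(-1), -3) + 23 = 4*((⅖)*(-3)*(-4 + 5*((2 - 3/(-3))*(-1)))) + 23 = 4*((⅖)*(-3)*(-4 + 5*((2 - 3*(-⅓))*(-1)))) + 23 = 4*((⅖)*(-3)*(-4 + 5*((2 + 1)*(-1)))) + 23 = 4*((⅖)*(-3)*(-4 + 5*(3*(-1)))) + 23 = 4*((⅖)*(-3)*(-4 + 5*(-3))) + 23 = 4*((⅖)*(-3)*(-4 - 15)) + 23 = 4*((⅖)*(-3)*(-19)) + 23 = 4*(114/5) + 23 = 456/5 + 23 = 571/5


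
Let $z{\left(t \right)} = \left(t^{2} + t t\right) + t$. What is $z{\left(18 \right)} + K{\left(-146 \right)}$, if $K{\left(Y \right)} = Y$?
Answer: $520$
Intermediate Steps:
$z{\left(t \right)} = t + 2 t^{2}$ ($z{\left(t \right)} = \left(t^{2} + t^{2}\right) + t = 2 t^{2} + t = t + 2 t^{2}$)
$z{\left(18 \right)} + K{\left(-146 \right)} = 18 \left(1 + 2 \cdot 18\right) - 146 = 18 \left(1 + 36\right) - 146 = 18 \cdot 37 - 146 = 666 - 146 = 520$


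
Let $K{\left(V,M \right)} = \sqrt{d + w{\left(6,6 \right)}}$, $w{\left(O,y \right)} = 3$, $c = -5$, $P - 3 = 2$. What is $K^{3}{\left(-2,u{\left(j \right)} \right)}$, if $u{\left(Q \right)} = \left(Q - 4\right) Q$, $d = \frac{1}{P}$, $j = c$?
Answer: $\frac{64 \sqrt{5}}{25} \approx 5.7243$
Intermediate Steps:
$P = 5$ ($P = 3 + 2 = 5$)
$j = -5$
$d = \frac{1}{5} \approx 0.2$
$u{\left(Q \right)} = Q \left(-4 + Q\right)$ ($u{\left(Q \right)} = \left(Q - 4\right) Q = \left(-4 + Q\right) Q = Q \left(-4 + Q\right)$)
$K{\left(V,M \right)} = \frac{4 \sqrt{5}}{5}$ ($K{\left(V,M \right)} = \sqrt{\frac{1}{5} + 3} = \sqrt{\frac{16}{5}} = \frac{4 \sqrt{5}}{5}$)
$K^{3}{\left(-2,u{\left(j \right)} \right)} = \left(\frac{4 \sqrt{5}}{5}\right)^{3} = \frac{64 \sqrt{5}}{25}$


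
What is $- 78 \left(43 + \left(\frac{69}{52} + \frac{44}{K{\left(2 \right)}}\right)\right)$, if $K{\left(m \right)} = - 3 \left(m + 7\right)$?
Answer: $- \frac{59947}{18} \approx -3330.4$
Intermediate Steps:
$K{\left(m \right)} = -21 - 3 m$ ($K{\left(m \right)} = - 3 \left(7 + m\right) = -21 - 3 m$)
$- 78 \left(43 + \left(\frac{69}{52} + \frac{44}{K{\left(2 \right)}}\right)\right) = - 78 \left(43 + \left(\frac{69}{52} + \frac{44}{-21 - 6}\right)\right) = - 78 \left(43 + \left(69 \cdot \frac{1}{52} + \frac{44}{-21 - 6}\right)\right) = - 78 \left(43 + \left(\frac{69}{52} + \frac{44}{-27}\right)\right) = - 78 \left(43 + \left(\frac{69}{52} + 44 \left(- \frac{1}{27}\right)\right)\right) = - 78 \left(43 + \left(\frac{69}{52} - \frac{44}{27}\right)\right) = - 78 \left(43 - \frac{425}{1404}\right) = \left(-78\right) \frac{59947}{1404} = - \frac{59947}{18}$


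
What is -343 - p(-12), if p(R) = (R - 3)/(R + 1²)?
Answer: -3788/11 ≈ -344.36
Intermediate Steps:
p(R) = (-3 + R)/(1 + R) (p(R) = (-3 + R)/(R + 1) = (-3 + R)/(1 + R))
-343 - p(-12) = -343 - (-3 - 12)/(1 - 12) = -343 - (-15)/(-11) = -343 - (-1)*(-15)/11 = -343 - 1*15/11 = -343 - 15/11 = -3788/11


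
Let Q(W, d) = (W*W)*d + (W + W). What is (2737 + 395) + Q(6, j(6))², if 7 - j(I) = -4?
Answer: 169596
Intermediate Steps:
j(I) = 11 (j(I) = 7 - 1*(-4) = 7 + 4 = 11)
Q(W, d) = 2*W + d*W² (Q(W, d) = W²*d + 2*W = d*W² + 2*W = 2*W + d*W²)
(2737 + 395) + Q(6, j(6))² = (2737 + 395) + (6*(2 + 6*11))² = 3132 + (6*(2 + 66))² = 3132 + (6*68)² = 3132 + 408² = 3132 + 166464 = 169596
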